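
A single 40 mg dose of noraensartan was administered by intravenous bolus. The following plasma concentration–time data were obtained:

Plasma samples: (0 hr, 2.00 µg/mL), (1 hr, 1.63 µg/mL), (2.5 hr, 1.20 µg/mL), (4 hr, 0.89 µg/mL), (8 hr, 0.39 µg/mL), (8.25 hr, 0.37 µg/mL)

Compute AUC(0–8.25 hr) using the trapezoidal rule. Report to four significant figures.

AUC = 8.160 µg/mL·hr

Trapezoidal AUC_0→8.25:
  [0→1]: (2.00+1.63)/2 × 1 = 1.815
  [1→2.5]: (1.63+1.20)/2 × 1.5 = 2.1225
  [2.5→4]: (1.20+0.89)/2 × 1.5 = 1.5675
  [4→8]: (0.89+0.39)/2 × 4 = 2.56
  [8→8.25]: (0.39+0.37)/2 × 0.25 = 0.095
  Sum = 8.16 µg/mL·hr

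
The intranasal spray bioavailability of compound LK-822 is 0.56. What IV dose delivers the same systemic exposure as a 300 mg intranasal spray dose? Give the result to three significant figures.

Systemic exposure from an extravascular dose = F × D_ev, so the equivalent IV dose is F × D_ev.
D_iv = F × D_ev = 0.56 × 300 = 168 mg

D_iv = 168 mg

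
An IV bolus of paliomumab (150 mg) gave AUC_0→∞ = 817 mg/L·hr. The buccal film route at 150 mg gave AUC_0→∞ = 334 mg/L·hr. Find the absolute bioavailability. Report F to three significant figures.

F = (AUC_ev / D_ev) / (AUC_iv / D_iv)
  = (334/150) / (817/150)
  = 2.22667 / 5.44667 = 0.4088

F = 0.409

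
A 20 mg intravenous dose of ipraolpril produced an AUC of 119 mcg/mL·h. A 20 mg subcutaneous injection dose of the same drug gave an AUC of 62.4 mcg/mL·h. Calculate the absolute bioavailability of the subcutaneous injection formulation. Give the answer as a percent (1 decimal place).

F = (AUC_ev / D_ev) / (AUC_iv / D_iv)
  = (62.4/20) / (119/20)
  = 3.12 / 5.95 = 0.5244
  = 52.44%

F = 52.4%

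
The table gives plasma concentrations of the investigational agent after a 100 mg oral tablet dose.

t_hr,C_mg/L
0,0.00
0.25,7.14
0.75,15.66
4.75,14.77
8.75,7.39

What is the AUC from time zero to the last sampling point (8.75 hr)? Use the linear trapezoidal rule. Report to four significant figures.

Trapezoidal AUC_0→8.75:
  [0→0.25]: (0.00+7.14)/2 × 0.25 = 0.8925
  [0.25→0.75]: (7.14+15.66)/2 × 0.5 = 5.7
  [0.75→4.75]: (15.66+14.77)/2 × 4 = 60.86
  [4.75→8.75]: (14.77+7.39)/2 × 4 = 44.32
  Sum = 111.7725 mg/L·hr

AUC = 111.8 mg/L·hr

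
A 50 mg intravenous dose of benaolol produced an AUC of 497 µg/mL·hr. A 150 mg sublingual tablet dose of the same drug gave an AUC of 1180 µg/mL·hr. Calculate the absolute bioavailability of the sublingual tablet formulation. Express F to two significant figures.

F = 0.79

F = (AUC_ev / D_ev) / (AUC_iv / D_iv)
  = (1180/150) / (497/50)
  = 7.86667 / 9.94 = 0.7914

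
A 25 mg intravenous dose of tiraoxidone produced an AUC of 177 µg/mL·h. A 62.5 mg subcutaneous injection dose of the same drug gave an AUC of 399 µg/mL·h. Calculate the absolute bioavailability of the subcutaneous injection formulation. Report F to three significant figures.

F = (AUC_ev / D_ev) / (AUC_iv / D_iv)
  = (399/62.5) / (177/25)
  = 6.384 / 7.08 = 0.9017

F = 0.902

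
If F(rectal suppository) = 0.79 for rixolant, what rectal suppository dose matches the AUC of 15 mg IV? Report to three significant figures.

For equal systemic exposure: F × D_ev = D_iv
D_ev = D_iv / F = 15 / 0.79 = 18.9873 mg

D_rectal = 19.0 mg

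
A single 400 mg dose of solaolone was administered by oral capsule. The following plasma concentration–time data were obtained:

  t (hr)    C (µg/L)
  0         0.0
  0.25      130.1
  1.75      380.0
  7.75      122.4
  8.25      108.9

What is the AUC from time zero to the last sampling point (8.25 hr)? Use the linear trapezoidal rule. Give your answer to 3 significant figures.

Trapezoidal AUC_0→8.25:
  [0→0.25]: (0.0+130.1)/2 × 0.25 = 16.2625
  [0.25→1.75]: (130.1+380.0)/2 × 1.5 = 382.575
  [1.75→7.75]: (380.0+122.4)/2 × 6 = 1507.2
  [7.75→8.25]: (122.4+108.9)/2 × 0.5 = 57.825
  Sum = 1963.8625 µg/L·hr

AUC = 1960 µg/L·hr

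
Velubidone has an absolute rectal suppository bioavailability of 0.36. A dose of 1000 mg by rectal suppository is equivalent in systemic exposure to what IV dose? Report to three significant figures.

D_iv = 360 mg

Systemic exposure from an extravascular dose = F × D_ev, so the equivalent IV dose is F × D_ev.
D_iv = F × D_ev = 0.36 × 1000 = 360 mg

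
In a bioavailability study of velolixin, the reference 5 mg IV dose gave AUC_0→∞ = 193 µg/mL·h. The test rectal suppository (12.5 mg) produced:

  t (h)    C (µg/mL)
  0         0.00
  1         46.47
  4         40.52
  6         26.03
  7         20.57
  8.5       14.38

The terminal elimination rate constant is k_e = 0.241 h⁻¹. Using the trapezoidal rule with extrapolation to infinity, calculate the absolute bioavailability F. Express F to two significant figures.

F = 0.68

Trapezoidal AUC_0→8.5 (rectal suppository):
  [0→1]: (0.00+46.47)/2 × 1 = 23.235
  [1→4]: (46.47+40.52)/2 × 3 = 130.485
  [4→6]: (40.52+26.03)/2 × 2 = 66.55
  [6→7]: (26.03+20.57)/2 × 1 = 23.3
  [7→8.5]: (20.57+14.38)/2 × 1.5 = 26.2125
  Sum = 269.7825 µg/mL·h
Tail: C_last/k_e = 14.38/0.241 = 59.668
AUC_0→∞ (rectal suppository) = 269.7825 + 59.668 = 329.4505 µg/mL·h
F = (AUC_ev/D_ev)/(AUC_iv/D_iv) = (329.4505/12.5)/(193/5) = 26.35604/38.6 = 0.6828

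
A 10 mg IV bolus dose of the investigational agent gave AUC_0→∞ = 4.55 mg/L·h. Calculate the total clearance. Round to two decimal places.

CL = 2.20 L/h

CL = Dose_iv / AUC_0→∞
   = 10 / 4.55 = 2.1978 L/h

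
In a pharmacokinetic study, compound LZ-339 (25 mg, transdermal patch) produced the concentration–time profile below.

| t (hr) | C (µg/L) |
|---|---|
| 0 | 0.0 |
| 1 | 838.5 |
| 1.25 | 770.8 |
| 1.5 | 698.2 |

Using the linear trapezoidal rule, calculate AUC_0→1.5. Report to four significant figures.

AUC = 804.0 µg/L·hr

Trapezoidal AUC_0→1.5:
  [0→1]: (0.0+838.5)/2 × 1 = 419.25
  [1→1.25]: (838.5+770.8)/2 × 0.25 = 201.1625
  [1.25→1.5]: (770.8+698.2)/2 × 0.25 = 183.625
  Sum = 804.0375 µg/L·hr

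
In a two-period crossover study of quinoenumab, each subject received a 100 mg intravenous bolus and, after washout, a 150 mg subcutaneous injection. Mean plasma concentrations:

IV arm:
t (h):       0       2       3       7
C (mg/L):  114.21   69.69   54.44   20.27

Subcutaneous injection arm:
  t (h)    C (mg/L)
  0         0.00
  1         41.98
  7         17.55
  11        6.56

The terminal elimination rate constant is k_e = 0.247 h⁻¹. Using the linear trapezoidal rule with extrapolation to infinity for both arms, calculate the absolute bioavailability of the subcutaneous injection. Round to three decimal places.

F = 0.383

Trapezoidal AUC_0→7 (IV):
  [0→2]: (114.21+69.69)/2 × 2 = 183.9
  [2→3]: (69.69+54.44)/2 × 1 = 62.065
  [3→7]: (54.44+20.27)/2 × 4 = 149.42
  Sum = 395.385 mg/L·h
IV tail: 20.27/0.247 = 82.065; AUC_iv,0→∞ = 395.385 + 82.065 = 477.45 mg/L·h
Trapezoidal AUC_0→11 (subcutaneous injection):
  [0→1]: (0.00+41.98)/2 × 1 = 20.99
  [1→7]: (41.98+17.55)/2 × 6 = 178.59
  [7→11]: (17.55+6.56)/2 × 4 = 48.22
  Sum = 247.8 mg/L·h
subcutaneous injection tail: 6.56/0.247 = 26.559; AUC_ev,0→∞ = 247.8 + 26.559 = 274.359 mg/L·h
F = (AUC_ev/D_ev)/(AUC_iv/D_iv) = (274.359/150)/(477.45/100) = 1.82906/4.7745 = 0.3831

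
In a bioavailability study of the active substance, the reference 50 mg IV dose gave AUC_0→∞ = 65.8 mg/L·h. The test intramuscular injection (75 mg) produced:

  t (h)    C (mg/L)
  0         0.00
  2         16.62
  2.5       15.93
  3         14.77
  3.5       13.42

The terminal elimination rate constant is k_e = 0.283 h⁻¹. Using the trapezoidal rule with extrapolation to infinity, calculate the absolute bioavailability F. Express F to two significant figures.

Trapezoidal AUC_0→3.5 (intramuscular injection):
  [0→2]: (0.00+16.62)/2 × 2 = 16.62
  [2→2.5]: (16.62+15.93)/2 × 0.5 = 8.1375
  [2.5→3]: (15.93+14.77)/2 × 0.5 = 7.675
  [3→3.5]: (14.77+13.42)/2 × 0.5 = 7.0475
  Sum = 39.48 mg/L·h
Tail: C_last/k_e = 13.42/0.283 = 47.420
AUC_0→∞ (intramuscular injection) = 39.48 + 47.420 = 86.9 mg/L·h
F = (AUC_ev/D_ev)/(AUC_iv/D_iv) = (86.9/75)/(65.8/50) = 1.15867/1.316 = 0.8804

F = 0.88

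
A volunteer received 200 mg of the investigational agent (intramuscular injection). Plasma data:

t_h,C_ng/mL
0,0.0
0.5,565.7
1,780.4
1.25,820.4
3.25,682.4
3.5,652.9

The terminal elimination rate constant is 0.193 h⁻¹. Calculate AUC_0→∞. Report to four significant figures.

AUC = 5731 ng/mL·h

Trapezoidal AUC_0→3.5:
  [0→0.5]: (0.0+565.7)/2 × 0.5 = 141.425
  [0.5→1]: (565.7+780.4)/2 × 0.5 = 336.525
  [1→1.25]: (780.4+820.4)/2 × 0.25 = 200.1
  [1.25→3.25]: (820.4+682.4)/2 × 2 = 1502.8
  [3.25→3.5]: (682.4+652.9)/2 × 0.25 = 166.9125
  Sum = 2347.7625 ng/mL·h
Extrapolated tail: C_last / k_e = 652.9 / 0.193 = 3382.902
AUC_0→∞ = 2347.7625 + 3382.902 = 5730.6645 ng/mL·h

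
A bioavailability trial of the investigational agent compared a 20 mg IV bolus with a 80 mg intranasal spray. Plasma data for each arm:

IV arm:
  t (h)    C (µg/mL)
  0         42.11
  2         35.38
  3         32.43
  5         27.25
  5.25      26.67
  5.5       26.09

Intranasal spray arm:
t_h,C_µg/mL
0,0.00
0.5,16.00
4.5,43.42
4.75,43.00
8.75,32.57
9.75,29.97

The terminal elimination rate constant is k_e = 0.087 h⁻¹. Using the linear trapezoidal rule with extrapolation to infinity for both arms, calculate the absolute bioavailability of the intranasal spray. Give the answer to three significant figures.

Trapezoidal AUC_0→5.5 (IV):
  [0→2]: (42.11+35.38)/2 × 2 = 77.49
  [2→3]: (35.38+32.43)/2 × 1 = 33.905
  [3→5]: (32.43+27.25)/2 × 2 = 59.68
  [5→5.25]: (27.25+26.67)/2 × 0.25 = 6.74
  [5.25→5.5]: (26.67+26.09)/2 × 0.25 = 6.595
  Sum = 184.41 µg/mL·h
IV tail: 26.09/0.087 = 299.885; AUC_iv,0→∞ = 184.41 + 299.885 = 484.295 µg/mL·h
Trapezoidal AUC_0→9.75 (intranasal spray):
  [0→0.5]: (0.00+16.00)/2 × 0.5 = 4.0
  [0.5→4.5]: (16.00+43.42)/2 × 4 = 118.84
  [4.5→4.75]: (43.42+43.00)/2 × 0.25 = 10.8025
  [4.75→8.75]: (43.00+32.57)/2 × 4 = 151.14
  [8.75→9.75]: (32.57+29.97)/2 × 1 = 31.27
  Sum = 316.0525 µg/mL·h
intranasal spray tail: 29.97/0.087 = 344.483; AUC_ev,0→∞ = 316.0525 + 344.483 = 660.5355 µg/mL·h
F = (AUC_ev/D_ev)/(AUC_iv/D_iv) = (660.5355/80)/(484.295/20) = 8.25669/24.21475 = 0.3410

F = 0.341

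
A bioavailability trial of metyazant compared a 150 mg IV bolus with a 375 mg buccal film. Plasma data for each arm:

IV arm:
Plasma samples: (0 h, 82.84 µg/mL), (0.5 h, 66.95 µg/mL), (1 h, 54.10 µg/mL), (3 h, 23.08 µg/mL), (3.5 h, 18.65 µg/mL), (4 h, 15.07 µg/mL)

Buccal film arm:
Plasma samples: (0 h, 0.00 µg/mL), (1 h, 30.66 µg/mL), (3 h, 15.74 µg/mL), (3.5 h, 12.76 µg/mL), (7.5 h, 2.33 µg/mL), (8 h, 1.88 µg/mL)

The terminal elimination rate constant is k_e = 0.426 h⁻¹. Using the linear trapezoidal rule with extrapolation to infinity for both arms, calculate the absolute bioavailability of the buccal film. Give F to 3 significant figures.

F = 0.210

Trapezoidal AUC_0→4 (IV):
  [0→0.5]: (82.84+66.95)/2 × 0.5 = 37.4475
  [0.5→1]: (66.95+54.10)/2 × 0.5 = 30.2625
  [1→3]: (54.10+23.08)/2 × 2 = 77.18
  [3→3.5]: (23.08+18.65)/2 × 0.5 = 10.4325
  [3.5→4]: (18.65+15.07)/2 × 0.5 = 8.43
  Sum = 163.7525 µg/mL·h
IV tail: 15.07/0.426 = 35.376; AUC_iv,0→∞ = 163.7525 + 35.376 = 199.1285 µg/mL·h
Trapezoidal AUC_0→8 (buccal film):
  [0→1]: (0.00+30.66)/2 × 1 = 15.33
  [1→3]: (30.66+15.74)/2 × 2 = 46.4
  [3→3.5]: (15.74+12.76)/2 × 0.5 = 7.125
  [3.5→7.5]: (12.76+2.33)/2 × 4 = 30.18
  [7.5→8]: (2.33+1.88)/2 × 0.5 = 1.0525
  Sum = 100.0875 µg/mL·h
buccal film tail: 1.88/0.426 = 4.413; AUC_ev,0→∞ = 100.0875 + 4.413 = 104.5005 µg/mL·h
F = (AUC_ev/D_ev)/(AUC_iv/D_iv) = (104.5005/375)/(199.1285/150) = 0.278668/1.32752 = 0.2099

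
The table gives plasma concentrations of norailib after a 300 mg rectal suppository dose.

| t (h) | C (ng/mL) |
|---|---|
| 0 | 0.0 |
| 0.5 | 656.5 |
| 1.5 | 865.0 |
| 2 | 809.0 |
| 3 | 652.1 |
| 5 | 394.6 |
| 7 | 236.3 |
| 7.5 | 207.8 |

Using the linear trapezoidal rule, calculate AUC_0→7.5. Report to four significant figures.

Trapezoidal AUC_0→7.5:
  [0→0.5]: (0.0+656.5)/2 × 0.5 = 164.125
  [0.5→1.5]: (656.5+865.0)/2 × 1 = 760.75
  [1.5→2]: (865.0+809.0)/2 × 0.5 = 418.5
  [2→3]: (809.0+652.1)/2 × 1 = 730.55
  [3→5]: (652.1+394.6)/2 × 2 = 1046.7
  [5→7]: (394.6+236.3)/2 × 2 = 630.9
  [7→7.5]: (236.3+207.8)/2 × 0.5 = 111.025
  Sum = 3862.55 ng/mL·h

AUC = 3863 ng/mL·h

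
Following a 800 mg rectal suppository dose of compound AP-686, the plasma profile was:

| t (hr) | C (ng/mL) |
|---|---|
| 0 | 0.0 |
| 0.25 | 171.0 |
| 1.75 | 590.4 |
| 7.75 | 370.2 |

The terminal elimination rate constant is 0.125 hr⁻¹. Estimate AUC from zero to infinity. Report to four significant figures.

AUC = 6436 ng/mL·hr

Trapezoidal AUC_0→7.75:
  [0→0.25]: (0.0+171.0)/2 × 0.25 = 21.375
  [0.25→1.75]: (171.0+590.4)/2 × 1.5 = 571.05
  [1.75→7.75]: (590.4+370.2)/2 × 6 = 2881.8
  Sum = 3474.225 ng/mL·hr
Extrapolated tail: C_last / k_e = 370.2 / 0.125 = 2961.600
AUC_0→∞ = 3474.225 + 2961.600 = 6435.825 ng/mL·hr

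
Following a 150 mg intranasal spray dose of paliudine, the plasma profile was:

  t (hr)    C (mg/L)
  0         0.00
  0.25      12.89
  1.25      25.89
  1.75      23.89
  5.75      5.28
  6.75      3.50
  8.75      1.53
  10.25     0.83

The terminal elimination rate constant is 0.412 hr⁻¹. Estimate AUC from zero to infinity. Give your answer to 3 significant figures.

AUC = 105 mg/L·hr

Trapezoidal AUC_0→10.25:
  [0→0.25]: (0.00+12.89)/2 × 0.25 = 1.61125
  [0.25→1.25]: (12.89+25.89)/2 × 1 = 19.39
  [1.25→1.75]: (25.89+23.89)/2 × 0.5 = 12.445
  [1.75→5.75]: (23.89+5.28)/2 × 4 = 58.34
  [5.75→6.75]: (5.28+3.50)/2 × 1 = 4.39
  [6.75→8.75]: (3.50+1.53)/2 × 2 = 5.03
  [8.75→10.25]: (1.53+0.83)/2 × 1.5 = 1.77
  Sum = 102.97625 mg/L·hr
Extrapolated tail: C_last / k_e = 0.83 / 0.412 = 2.015
AUC_0→∞ = 102.97625 + 2.015 = 104.99125 mg/L·hr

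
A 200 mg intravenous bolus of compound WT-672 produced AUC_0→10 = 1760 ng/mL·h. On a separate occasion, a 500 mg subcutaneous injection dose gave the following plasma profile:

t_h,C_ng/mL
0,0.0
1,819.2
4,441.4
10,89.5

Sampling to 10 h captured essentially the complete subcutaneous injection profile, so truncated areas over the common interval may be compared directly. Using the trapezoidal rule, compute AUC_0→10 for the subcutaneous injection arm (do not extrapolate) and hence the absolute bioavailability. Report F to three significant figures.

F = 0.885

Trapezoidal AUC_0→10 (subcutaneous injection):
  [0→1]: (0.0+819.2)/2 × 1 = 409.6
  [1→4]: (819.2+441.4)/2 × 3 = 1890.9
  [4→10]: (441.4+89.5)/2 × 6 = 1592.7
  Sum = 3893.2 ng/mL·h
F = (AUC_ev/D_ev)/(AUC_iv/D_iv) = (3893.2/500)/(1760/200) = 7.7864/8.8 = 0.8848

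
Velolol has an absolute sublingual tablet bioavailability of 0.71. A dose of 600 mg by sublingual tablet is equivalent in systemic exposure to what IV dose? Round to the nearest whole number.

Systemic exposure from an extravascular dose = F × D_ev, so the equivalent IV dose is F × D_ev.
D_iv = F × D_ev = 0.71 × 600 = 426 mg

D_iv = 426 mg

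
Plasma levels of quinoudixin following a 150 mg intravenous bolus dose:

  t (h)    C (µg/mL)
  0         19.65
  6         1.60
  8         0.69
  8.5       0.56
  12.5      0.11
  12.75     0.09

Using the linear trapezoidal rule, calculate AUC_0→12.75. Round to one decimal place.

AUC = 67.7 µg/mL·h

Trapezoidal AUC_0→12.75:
  [0→6]: (19.65+1.60)/2 × 6 = 63.75
  [6→8]: (1.60+0.69)/2 × 2 = 2.29
  [8→8.5]: (0.69+0.56)/2 × 0.5 = 0.3125
  [8.5→12.5]: (0.56+0.11)/2 × 4 = 1.34
  [12.5→12.75]: (0.11+0.09)/2 × 0.25 = 0.025
  Sum = 67.7175 µg/mL·h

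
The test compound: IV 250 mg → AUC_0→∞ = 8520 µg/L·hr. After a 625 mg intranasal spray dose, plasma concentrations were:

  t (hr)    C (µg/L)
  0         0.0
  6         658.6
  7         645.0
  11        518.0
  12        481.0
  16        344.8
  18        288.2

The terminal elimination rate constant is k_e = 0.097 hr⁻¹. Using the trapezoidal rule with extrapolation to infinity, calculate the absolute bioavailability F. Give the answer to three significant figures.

Trapezoidal AUC_0→18 (intranasal spray):
  [0→6]: (0.0+658.6)/2 × 6 = 1975.8
  [6→7]: (658.6+645.0)/2 × 1 = 651.8
  [7→11]: (645.0+518.0)/2 × 4 = 2326.0
  [11→12]: (518.0+481.0)/2 × 1 = 499.5
  [12→16]: (481.0+344.8)/2 × 4 = 1651.6
  [16→18]: (344.8+288.2)/2 × 2 = 633.0
  Sum = 7737.7 µg/L·hr
Tail: C_last/k_e = 288.2/0.097 = 2971.134
AUC_0→∞ (intranasal spray) = 7737.7 + 2971.134 = 10708.834 µg/L·hr
F = (AUC_ev/D_ev)/(AUC_iv/D_iv) = (10708.834/625)/(8520/250) = 17.1341/34.08 = 0.5028

F = 0.503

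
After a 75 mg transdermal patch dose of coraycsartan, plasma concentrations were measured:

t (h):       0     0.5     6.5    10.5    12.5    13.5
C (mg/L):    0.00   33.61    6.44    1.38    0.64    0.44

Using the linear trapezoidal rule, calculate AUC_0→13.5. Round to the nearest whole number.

AUC = 147 mg/L·h

Trapezoidal AUC_0→13.5:
  [0→0.5]: (0.00+33.61)/2 × 0.5 = 8.4025
  [0.5→6.5]: (33.61+6.44)/2 × 6 = 120.15
  [6.5→10.5]: (6.44+1.38)/2 × 4 = 15.64
  [10.5→12.5]: (1.38+0.64)/2 × 2 = 2.02
  [12.5→13.5]: (0.64+0.44)/2 × 1 = 0.54
  Sum = 146.7525 mg/L·h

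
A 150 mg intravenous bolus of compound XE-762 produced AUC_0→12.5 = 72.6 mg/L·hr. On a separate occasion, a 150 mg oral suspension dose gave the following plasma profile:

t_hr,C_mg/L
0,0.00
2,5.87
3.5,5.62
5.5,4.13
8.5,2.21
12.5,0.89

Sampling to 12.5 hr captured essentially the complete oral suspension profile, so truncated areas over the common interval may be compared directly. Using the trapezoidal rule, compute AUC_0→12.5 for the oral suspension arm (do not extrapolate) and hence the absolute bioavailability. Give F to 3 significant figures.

Trapezoidal AUC_0→12.5 (oral suspension):
  [0→2]: (0.00+5.87)/2 × 2 = 5.87
  [2→3.5]: (5.87+5.62)/2 × 1.5 = 8.6175
  [3.5→5.5]: (5.62+4.13)/2 × 2 = 9.75
  [5.5→8.5]: (4.13+2.21)/2 × 3 = 9.51
  [8.5→12.5]: (2.21+0.89)/2 × 4 = 6.2
  Sum = 39.9475 mg/L·hr
F = (AUC_ev/D_ev)/(AUC_iv/D_iv) = (39.9475/150)/(72.6/150) = 0.266317/0.484 = 0.5502

F = 0.550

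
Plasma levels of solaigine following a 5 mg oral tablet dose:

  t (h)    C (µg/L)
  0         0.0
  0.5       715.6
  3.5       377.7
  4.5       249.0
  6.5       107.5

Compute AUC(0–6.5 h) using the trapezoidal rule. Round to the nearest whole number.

AUC = 2489 µg/L·h

Trapezoidal AUC_0→6.5:
  [0→0.5]: (0.0+715.6)/2 × 0.5 = 178.9
  [0.5→3.5]: (715.6+377.7)/2 × 3 = 1639.95
  [3.5→4.5]: (377.7+249.0)/2 × 1 = 313.35
  [4.5→6.5]: (249.0+107.5)/2 × 2 = 356.5
  Sum = 2488.7 µg/L·h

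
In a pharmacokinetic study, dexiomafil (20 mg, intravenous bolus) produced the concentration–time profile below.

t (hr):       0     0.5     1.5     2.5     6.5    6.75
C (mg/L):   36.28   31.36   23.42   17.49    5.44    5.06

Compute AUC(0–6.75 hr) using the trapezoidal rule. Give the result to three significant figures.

AUC = 112 mg/L·hr

Trapezoidal AUC_0→6.75:
  [0→0.5]: (36.28+31.36)/2 × 0.5 = 16.91
  [0.5→1.5]: (31.36+23.42)/2 × 1 = 27.39
  [1.5→2.5]: (23.42+17.49)/2 × 1 = 20.455
  [2.5→6.5]: (17.49+5.44)/2 × 4 = 45.86
  [6.5→6.75]: (5.44+5.06)/2 × 0.25 = 1.3125
  Sum = 111.9275 mg/L·hr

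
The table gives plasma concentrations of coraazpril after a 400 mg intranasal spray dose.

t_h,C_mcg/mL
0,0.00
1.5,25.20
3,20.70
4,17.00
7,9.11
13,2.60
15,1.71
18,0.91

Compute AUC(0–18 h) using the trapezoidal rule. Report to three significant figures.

Trapezoidal AUC_0→18:
  [0→1.5]: (0.00+25.20)/2 × 1.5 = 18.9
  [1.5→3]: (25.20+20.70)/2 × 1.5 = 34.425
  [3→4]: (20.70+17.00)/2 × 1 = 18.85
  [4→7]: (17.00+9.11)/2 × 3 = 39.165
  [7→13]: (9.11+2.60)/2 × 6 = 35.13
  [13→15]: (2.60+1.71)/2 × 2 = 4.31
  [15→18]: (1.71+0.91)/2 × 3 = 3.93
  Sum = 154.71 mcg/mL·h

AUC = 155 mcg/mL·h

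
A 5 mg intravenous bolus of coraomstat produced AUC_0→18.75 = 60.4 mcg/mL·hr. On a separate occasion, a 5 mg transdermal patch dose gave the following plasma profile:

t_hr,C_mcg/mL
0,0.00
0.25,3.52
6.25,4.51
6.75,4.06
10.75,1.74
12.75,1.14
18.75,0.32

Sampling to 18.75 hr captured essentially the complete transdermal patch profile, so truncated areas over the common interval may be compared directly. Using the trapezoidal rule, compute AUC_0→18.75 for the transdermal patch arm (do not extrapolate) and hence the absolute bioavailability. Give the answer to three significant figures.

F = 0.754

Trapezoidal AUC_0→18.75 (transdermal patch):
  [0→0.25]: (0.00+3.52)/2 × 0.25 = 0.44
  [0.25→6.25]: (3.52+4.51)/2 × 6 = 24.09
  [6.25→6.75]: (4.51+4.06)/2 × 0.5 = 2.1425
  [6.75→10.75]: (4.06+1.74)/2 × 4 = 11.6
  [10.75→12.75]: (1.74+1.14)/2 × 2 = 2.88
  [12.75→18.75]: (1.14+0.32)/2 × 6 = 4.38
  Sum = 45.5325 mcg/mL·hr
F = (AUC_ev/D_ev)/(AUC_iv/D_iv) = (45.5325/5)/(60.4/5) = 9.1065/12.08 = 0.7538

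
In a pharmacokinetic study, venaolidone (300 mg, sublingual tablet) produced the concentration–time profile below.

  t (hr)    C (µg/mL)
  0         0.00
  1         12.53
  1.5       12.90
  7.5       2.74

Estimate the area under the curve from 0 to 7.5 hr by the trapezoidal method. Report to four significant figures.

AUC = 59.54 µg/mL·hr

Trapezoidal AUC_0→7.5:
  [0→1]: (0.00+12.53)/2 × 1 = 6.265
  [1→1.5]: (12.53+12.90)/2 × 0.5 = 6.3575
  [1.5→7.5]: (12.90+2.74)/2 × 6 = 46.92
  Sum = 59.5425 µg/mL·hr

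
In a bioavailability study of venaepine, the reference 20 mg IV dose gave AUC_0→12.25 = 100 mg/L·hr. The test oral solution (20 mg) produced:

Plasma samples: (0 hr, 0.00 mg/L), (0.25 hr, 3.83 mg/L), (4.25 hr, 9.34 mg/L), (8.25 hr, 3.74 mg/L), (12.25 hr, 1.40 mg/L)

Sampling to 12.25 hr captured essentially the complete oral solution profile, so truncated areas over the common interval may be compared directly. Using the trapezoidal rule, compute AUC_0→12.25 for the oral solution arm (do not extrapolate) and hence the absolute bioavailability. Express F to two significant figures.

Trapezoidal AUC_0→12.25 (oral solution):
  [0→0.25]: (0.00+3.83)/2 × 0.25 = 0.47875
  [0.25→4.25]: (3.83+9.34)/2 × 4 = 26.34
  [4.25→8.25]: (9.34+3.74)/2 × 4 = 26.16
  [8.25→12.25]: (3.74+1.40)/2 × 4 = 10.28
  Sum = 63.25875 mg/L·hr
F = (AUC_ev/D_ev)/(AUC_iv/D_iv) = (63.25875/20)/(100/20) = 3.1629375/5 = 0.6326

F = 0.63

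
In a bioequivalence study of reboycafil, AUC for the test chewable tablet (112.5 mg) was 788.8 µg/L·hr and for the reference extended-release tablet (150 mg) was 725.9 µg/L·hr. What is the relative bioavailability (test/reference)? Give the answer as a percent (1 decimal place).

F_rel = (AUC_test/D_test) / (AUC_ref/D_ref)
      = (788.8/112.5) / (725.9/150)
      = 7.01156 / 4.83933 = 1.4489 = 144.89%

F_rel = 144.9%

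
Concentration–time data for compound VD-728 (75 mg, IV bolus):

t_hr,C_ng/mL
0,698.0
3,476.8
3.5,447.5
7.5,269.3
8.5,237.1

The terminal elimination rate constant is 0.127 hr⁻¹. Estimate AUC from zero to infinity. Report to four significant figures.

AUC = 5547 ng/mL·hr

Trapezoidal AUC_0→8.5:
  [0→3]: (698.0+476.8)/2 × 3 = 1762.2
  [3→3.5]: (476.8+447.5)/2 × 0.5 = 231.075
  [3.5→7.5]: (447.5+269.3)/2 × 4 = 1433.6
  [7.5→8.5]: (269.3+237.1)/2 × 1 = 253.2
  Sum = 3680.075 ng/mL·hr
Extrapolated tail: C_last / k_e = 237.1 / 0.127 = 1866.929
AUC_0→∞ = 3680.075 + 1866.929 = 5547.004 ng/mL·hr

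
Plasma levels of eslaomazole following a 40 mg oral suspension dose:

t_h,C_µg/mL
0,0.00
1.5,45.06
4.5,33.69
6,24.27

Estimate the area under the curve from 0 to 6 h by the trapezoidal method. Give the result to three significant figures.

AUC = 195 µg/mL·h

Trapezoidal AUC_0→6:
  [0→1.5]: (0.00+45.06)/2 × 1.5 = 33.795
  [1.5→4.5]: (45.06+33.69)/2 × 3 = 118.125
  [4.5→6]: (33.69+24.27)/2 × 1.5 = 43.47
  Sum = 195.39 µg/mL·h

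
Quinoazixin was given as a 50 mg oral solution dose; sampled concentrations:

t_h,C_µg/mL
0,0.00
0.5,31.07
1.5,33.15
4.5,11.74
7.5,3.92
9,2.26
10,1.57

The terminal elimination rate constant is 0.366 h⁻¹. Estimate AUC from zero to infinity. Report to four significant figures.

Trapezoidal AUC_0→10:
  [0→0.5]: (0.00+31.07)/2 × 0.5 = 7.7675
  [0.5→1.5]: (31.07+33.15)/2 × 1 = 32.11
  [1.5→4.5]: (33.15+11.74)/2 × 3 = 67.335
  [4.5→7.5]: (11.74+3.92)/2 × 3 = 23.49
  [7.5→9]: (3.92+2.26)/2 × 1.5 = 4.635
  [9→10]: (2.26+1.57)/2 × 1 = 1.915
  Sum = 137.2525 µg/mL·h
Extrapolated tail: C_last / k_e = 1.57 / 0.366 = 4.290
AUC_0→∞ = 137.2525 + 4.290 = 141.5425 µg/mL·h

AUC = 141.5 µg/mL·h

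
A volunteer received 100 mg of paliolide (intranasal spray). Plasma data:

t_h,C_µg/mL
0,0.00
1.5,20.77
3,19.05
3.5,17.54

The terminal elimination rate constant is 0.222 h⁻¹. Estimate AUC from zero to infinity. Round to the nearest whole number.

Trapezoidal AUC_0→3.5:
  [0→1.5]: (0.00+20.77)/2 × 1.5 = 15.5775
  [1.5→3]: (20.77+19.05)/2 × 1.5 = 29.865
  [3→3.5]: (19.05+17.54)/2 × 0.5 = 9.1475
  Sum = 54.59 µg/mL·h
Extrapolated tail: C_last / k_e = 17.54 / 0.222 = 79.009
AUC_0→∞ = 54.59 + 79.009 = 133.599 µg/mL·h

AUC = 134 µg/mL·h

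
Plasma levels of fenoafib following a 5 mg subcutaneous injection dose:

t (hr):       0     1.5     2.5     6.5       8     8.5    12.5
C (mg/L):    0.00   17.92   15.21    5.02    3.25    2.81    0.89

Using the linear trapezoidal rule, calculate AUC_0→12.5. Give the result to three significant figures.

Trapezoidal AUC_0→12.5:
  [0→1.5]: (0.00+17.92)/2 × 1.5 = 13.44
  [1.5→2.5]: (17.92+15.21)/2 × 1 = 16.565
  [2.5→6.5]: (15.21+5.02)/2 × 4 = 40.46
  [6.5→8]: (5.02+3.25)/2 × 1.5 = 6.2025
  [8→8.5]: (3.25+2.81)/2 × 0.5 = 1.515
  [8.5→12.5]: (2.81+0.89)/2 × 4 = 7.4
  Sum = 85.5825 mg/L·hr

AUC = 85.6 mg/L·hr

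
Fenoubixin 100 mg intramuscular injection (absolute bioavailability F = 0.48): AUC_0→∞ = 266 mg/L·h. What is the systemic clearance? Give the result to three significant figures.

CL = 0.180 L/h

CL = F × Dose / AUC_0→∞
   = 0.48 × 100 / 266 = 0.180451 L/h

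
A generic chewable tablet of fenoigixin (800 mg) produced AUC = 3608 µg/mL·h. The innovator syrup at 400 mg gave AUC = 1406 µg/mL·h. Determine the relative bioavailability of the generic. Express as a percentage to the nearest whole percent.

F_rel = (AUC_test/D_test) / (AUC_ref/D_ref)
      = (3608/800) / (1406/400)
      = 4.51 / 3.515 = 1.2831 = 128.31%

F_rel = 128%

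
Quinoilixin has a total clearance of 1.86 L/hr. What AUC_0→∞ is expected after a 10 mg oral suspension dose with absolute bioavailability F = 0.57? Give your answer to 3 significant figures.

AUC_0→∞ = F × Dose / CL
        = 0.57 × 10 / 1.86 = 3.06452 mg/L·hr

AUC = 3.06 mg/L·hr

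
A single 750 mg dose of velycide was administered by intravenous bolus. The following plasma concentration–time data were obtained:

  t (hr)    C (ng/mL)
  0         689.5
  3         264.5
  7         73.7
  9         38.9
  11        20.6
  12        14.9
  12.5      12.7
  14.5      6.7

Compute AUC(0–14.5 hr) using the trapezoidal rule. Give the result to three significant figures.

Trapezoidal AUC_0→14.5:
  [0→3]: (689.5+264.5)/2 × 3 = 1431.0
  [3→7]: (264.5+73.7)/2 × 4 = 676.4
  [7→9]: (73.7+38.9)/2 × 2 = 112.6
  [9→11]: (38.9+20.6)/2 × 2 = 59.5
  [11→12]: (20.6+14.9)/2 × 1 = 17.75
  [12→12.5]: (14.9+12.7)/2 × 0.5 = 6.9
  [12.5→14.5]: (12.7+6.7)/2 × 2 = 19.4
  Sum = 2323.55 ng/mL·hr

AUC = 2320 ng/mL·hr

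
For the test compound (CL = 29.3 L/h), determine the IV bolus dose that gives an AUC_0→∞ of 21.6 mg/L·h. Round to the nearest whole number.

Dose_iv = CL × AUC_0→∞
     = 29.3 × 21.6 = 632.88 mg

Dose = 633 mg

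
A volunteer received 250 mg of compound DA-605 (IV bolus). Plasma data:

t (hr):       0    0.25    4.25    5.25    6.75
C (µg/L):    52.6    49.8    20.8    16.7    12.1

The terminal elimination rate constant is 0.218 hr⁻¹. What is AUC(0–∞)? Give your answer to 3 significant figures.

Trapezoidal AUC_0→6.75:
  [0→0.25]: (52.6+49.8)/2 × 0.25 = 12.8
  [0.25→4.25]: (49.8+20.8)/2 × 4 = 141.2
  [4.25→5.25]: (20.8+16.7)/2 × 1 = 18.75
  [5.25→6.75]: (16.7+12.1)/2 × 1.5 = 21.6
  Sum = 194.35 µg/L·hr
Extrapolated tail: C_last / k_e = 12.1 / 0.218 = 55.505
AUC_0→∞ = 194.35 + 55.505 = 249.855 µg/L·hr

AUC = 250 µg/L·hr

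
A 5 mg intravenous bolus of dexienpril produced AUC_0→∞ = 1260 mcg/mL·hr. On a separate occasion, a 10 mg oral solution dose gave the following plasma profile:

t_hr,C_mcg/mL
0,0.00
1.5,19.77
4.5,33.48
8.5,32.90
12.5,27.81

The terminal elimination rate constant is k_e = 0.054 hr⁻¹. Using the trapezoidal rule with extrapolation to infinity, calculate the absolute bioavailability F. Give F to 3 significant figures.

F = 0.343

Trapezoidal AUC_0→12.5 (oral solution):
  [0→1.5]: (0.00+19.77)/2 × 1.5 = 14.8275
  [1.5→4.5]: (19.77+33.48)/2 × 3 = 79.875
  [4.5→8.5]: (33.48+32.90)/2 × 4 = 132.76
  [8.5→12.5]: (32.90+27.81)/2 × 4 = 121.42
  Sum = 348.8825 mcg/mL·hr
Tail: C_last/k_e = 27.81/0.054 = 515.000
AUC_0→∞ (oral solution) = 348.8825 + 515.000 = 863.8825 mcg/mL·hr
F = (AUC_ev/D_ev)/(AUC_iv/D_iv) = (863.8825/10)/(1260/5) = 86.38825/252 = 0.3428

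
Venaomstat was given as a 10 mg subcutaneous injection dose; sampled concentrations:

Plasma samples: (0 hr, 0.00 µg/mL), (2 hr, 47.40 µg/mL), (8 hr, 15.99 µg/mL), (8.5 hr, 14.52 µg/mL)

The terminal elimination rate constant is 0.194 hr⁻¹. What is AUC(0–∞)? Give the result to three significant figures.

AUC = 320 µg/mL·hr

Trapezoidal AUC_0→8.5:
  [0→2]: (0.00+47.40)/2 × 2 = 47.4
  [2→8]: (47.40+15.99)/2 × 6 = 190.17
  [8→8.5]: (15.99+14.52)/2 × 0.5 = 7.6275
  Sum = 245.1975 µg/mL·hr
Extrapolated tail: C_last / k_e = 14.52 / 0.194 = 74.845
AUC_0→∞ = 245.1975 + 74.845 = 320.0425 µg/mL·hr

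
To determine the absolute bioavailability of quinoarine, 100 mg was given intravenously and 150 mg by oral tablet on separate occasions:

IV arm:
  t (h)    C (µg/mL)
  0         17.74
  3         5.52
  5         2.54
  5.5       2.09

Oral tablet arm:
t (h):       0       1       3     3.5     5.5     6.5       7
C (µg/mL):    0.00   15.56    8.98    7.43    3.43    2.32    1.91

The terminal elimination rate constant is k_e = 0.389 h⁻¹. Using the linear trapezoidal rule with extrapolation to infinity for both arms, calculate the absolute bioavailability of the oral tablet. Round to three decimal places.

Trapezoidal AUC_0→5.5 (IV):
  [0→3]: (17.74+5.52)/2 × 3 = 34.89
  [3→5]: (5.52+2.54)/2 × 2 = 8.06
  [5→5.5]: (2.54+2.09)/2 × 0.5 = 1.1575
  Sum = 44.1075 µg/mL·h
IV tail: 2.09/0.389 = 5.373; AUC_iv,0→∞ = 44.1075 + 5.373 = 49.4805 µg/mL·h
Trapezoidal AUC_0→7 (oral tablet):
  [0→1]: (0.00+15.56)/2 × 1 = 7.78
  [1→3]: (15.56+8.98)/2 × 2 = 24.54
  [3→3.5]: (8.98+7.43)/2 × 0.5 = 4.1025
  [3.5→5.5]: (7.43+3.43)/2 × 2 = 10.86
  [5.5→6.5]: (3.43+2.32)/2 × 1 = 2.875
  [6.5→7]: (2.32+1.91)/2 × 0.5 = 1.0575
  Sum = 51.215 µg/mL·h
oral tablet tail: 1.91/0.389 = 4.910; AUC_ev,0→∞ = 51.215 + 4.910 = 56.125 µg/mL·h
F = (AUC_ev/D_ev)/(AUC_iv/D_iv) = (56.125/150)/(49.4805/100) = 0.374167/0.494805 = 0.7562

F = 0.756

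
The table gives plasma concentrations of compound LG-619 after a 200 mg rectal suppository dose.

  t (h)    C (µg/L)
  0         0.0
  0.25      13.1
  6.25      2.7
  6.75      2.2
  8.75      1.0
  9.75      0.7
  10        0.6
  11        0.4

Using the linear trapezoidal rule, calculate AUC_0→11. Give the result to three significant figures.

AUC = 55.0 µg/L·h

Trapezoidal AUC_0→11:
  [0→0.25]: (0.0+13.1)/2 × 0.25 = 1.6375
  [0.25→6.25]: (13.1+2.7)/2 × 6 = 47.4
  [6.25→6.75]: (2.7+2.2)/2 × 0.5 = 1.225
  [6.75→8.75]: (2.2+1.0)/2 × 2 = 3.2
  [8.75→9.75]: (1.0+0.7)/2 × 1 = 0.85
  [9.75→10]: (0.7+0.6)/2 × 0.25 = 0.1625
  [10→11]: (0.6+0.4)/2 × 1 = 0.5
  Sum = 54.975 µg/L·h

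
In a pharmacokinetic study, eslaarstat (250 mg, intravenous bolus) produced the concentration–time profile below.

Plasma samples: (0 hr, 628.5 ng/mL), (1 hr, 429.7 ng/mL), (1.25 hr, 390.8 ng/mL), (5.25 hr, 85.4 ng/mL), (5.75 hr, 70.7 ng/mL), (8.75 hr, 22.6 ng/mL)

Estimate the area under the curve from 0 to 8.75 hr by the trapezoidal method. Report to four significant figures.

Trapezoidal AUC_0→8.75:
  [0→1]: (628.5+429.7)/2 × 1 = 529.1
  [1→1.25]: (429.7+390.8)/2 × 0.25 = 102.5625
  [1.25→5.25]: (390.8+85.4)/2 × 4 = 952.4
  [5.25→5.75]: (85.4+70.7)/2 × 0.5 = 39.025
  [5.75→8.75]: (70.7+22.6)/2 × 3 = 139.95
  Sum = 1763.0375 ng/mL·hr

AUC = 1763 ng/mL·hr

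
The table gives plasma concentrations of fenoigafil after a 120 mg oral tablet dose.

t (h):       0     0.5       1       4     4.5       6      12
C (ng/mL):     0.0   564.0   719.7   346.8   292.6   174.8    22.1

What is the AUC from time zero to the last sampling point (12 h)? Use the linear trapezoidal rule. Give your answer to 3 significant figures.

AUC = 3160 ng/mL·h

Trapezoidal AUC_0→12:
  [0→0.5]: (0.0+564.0)/2 × 0.5 = 141.0
  [0.5→1]: (564.0+719.7)/2 × 0.5 = 320.925
  [1→4]: (719.7+346.8)/2 × 3 = 1599.75
  [4→4.5]: (346.8+292.6)/2 × 0.5 = 159.85
  [4.5→6]: (292.6+174.8)/2 × 1.5 = 350.55
  [6→12]: (174.8+22.1)/2 × 6 = 590.7
  Sum = 3162.775 ng/mL·h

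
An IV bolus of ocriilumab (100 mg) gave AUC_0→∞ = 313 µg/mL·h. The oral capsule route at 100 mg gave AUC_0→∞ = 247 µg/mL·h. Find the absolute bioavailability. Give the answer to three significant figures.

F = 0.789

F = (AUC_ev / D_ev) / (AUC_iv / D_iv)
  = (247/100) / (313/100)
  = 2.47 / 3.13 = 0.7891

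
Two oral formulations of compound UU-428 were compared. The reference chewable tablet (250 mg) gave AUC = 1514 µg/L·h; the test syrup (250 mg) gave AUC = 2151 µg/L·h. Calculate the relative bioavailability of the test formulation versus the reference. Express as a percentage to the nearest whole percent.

F_rel = 142%

F_rel = (AUC_test/D_test) / (AUC_ref/D_ref)
      = (2151/250) / (1514/250)
      = 8.604 / 6.056 = 1.4207 = 142.07%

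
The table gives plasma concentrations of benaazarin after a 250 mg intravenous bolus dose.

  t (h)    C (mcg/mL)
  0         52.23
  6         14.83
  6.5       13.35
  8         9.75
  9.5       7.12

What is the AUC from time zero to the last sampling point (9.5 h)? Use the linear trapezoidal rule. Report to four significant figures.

AUC = 238.2 mcg/mL·h

Trapezoidal AUC_0→9.5:
  [0→6]: (52.23+14.83)/2 × 6 = 201.18
  [6→6.5]: (14.83+13.35)/2 × 0.5 = 7.045
  [6.5→8]: (13.35+9.75)/2 × 1.5 = 17.325
  [8→9.5]: (9.75+7.12)/2 × 1.5 = 12.6525
  Sum = 238.2025 mcg/mL·h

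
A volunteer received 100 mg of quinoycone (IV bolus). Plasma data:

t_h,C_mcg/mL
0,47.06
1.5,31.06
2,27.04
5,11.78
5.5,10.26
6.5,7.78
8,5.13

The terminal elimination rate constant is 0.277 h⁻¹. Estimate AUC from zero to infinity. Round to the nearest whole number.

Trapezoidal AUC_0→8:
  [0→1.5]: (47.06+31.06)/2 × 1.5 = 58.59
  [1.5→2]: (31.06+27.04)/2 × 0.5 = 14.525
  [2→5]: (27.04+11.78)/2 × 3 = 58.23
  [5→5.5]: (11.78+10.26)/2 × 0.5 = 5.51
  [5.5→6.5]: (10.26+7.78)/2 × 1 = 9.02
  [6.5→8]: (7.78+5.13)/2 × 1.5 = 9.6825
  Sum = 155.5575 mcg/mL·h
Extrapolated tail: C_last / k_e = 5.13 / 0.277 = 18.520
AUC_0→∞ = 155.5575 + 18.520 = 174.0775 mcg/mL·h

AUC = 174 mcg/mL·h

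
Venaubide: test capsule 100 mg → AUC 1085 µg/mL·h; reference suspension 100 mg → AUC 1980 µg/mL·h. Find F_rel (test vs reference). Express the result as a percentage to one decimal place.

F_rel = (AUC_test/D_test) / (AUC_ref/D_ref)
      = (1085/100) / (1980/100)
      = 10.85 / 19.8 = 0.5480 = 54.80%

F_rel = 54.8%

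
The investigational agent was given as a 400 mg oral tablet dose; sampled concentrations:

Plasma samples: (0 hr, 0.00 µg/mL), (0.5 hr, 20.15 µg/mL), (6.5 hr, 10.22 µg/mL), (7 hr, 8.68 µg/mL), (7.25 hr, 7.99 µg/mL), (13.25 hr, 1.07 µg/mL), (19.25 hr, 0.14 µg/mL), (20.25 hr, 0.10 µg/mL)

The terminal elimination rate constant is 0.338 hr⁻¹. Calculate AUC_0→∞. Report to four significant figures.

Trapezoidal AUC_0→20.25:
  [0→0.5]: (0.00+20.15)/2 × 0.5 = 5.0375
  [0.5→6.5]: (20.15+10.22)/2 × 6 = 91.11
  [6.5→7]: (10.22+8.68)/2 × 0.5 = 4.725
  [7→7.25]: (8.68+7.99)/2 × 0.25 = 2.08375
  [7.25→13.25]: (7.99+1.07)/2 × 6 = 27.18
  [13.25→19.25]: (1.07+0.14)/2 × 6 = 3.63
  [19.25→20.25]: (0.14+0.10)/2 × 1 = 0.12
  Sum = 133.88625 µg/mL·hr
Extrapolated tail: C_last / k_e = 0.10 / 0.338 = 0.296
AUC_0→∞ = 133.88625 + 0.296 = 134.18225 µg/mL·hr

AUC = 134.2 µg/mL·hr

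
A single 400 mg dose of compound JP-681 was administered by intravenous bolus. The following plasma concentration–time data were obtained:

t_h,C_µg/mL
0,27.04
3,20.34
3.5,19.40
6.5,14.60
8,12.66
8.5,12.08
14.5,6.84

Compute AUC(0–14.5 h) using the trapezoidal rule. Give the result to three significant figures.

Trapezoidal AUC_0→14.5:
  [0→3]: (27.04+20.34)/2 × 3 = 71.07
  [3→3.5]: (20.34+19.40)/2 × 0.5 = 9.935
  [3.5→6.5]: (19.40+14.60)/2 × 3 = 51.0
  [6.5→8]: (14.60+12.66)/2 × 1.5 = 20.445
  [8→8.5]: (12.66+12.08)/2 × 0.5 = 6.185
  [8.5→14.5]: (12.08+6.84)/2 × 6 = 56.76
  Sum = 215.395 µg/mL·h

AUC = 215 µg/mL·h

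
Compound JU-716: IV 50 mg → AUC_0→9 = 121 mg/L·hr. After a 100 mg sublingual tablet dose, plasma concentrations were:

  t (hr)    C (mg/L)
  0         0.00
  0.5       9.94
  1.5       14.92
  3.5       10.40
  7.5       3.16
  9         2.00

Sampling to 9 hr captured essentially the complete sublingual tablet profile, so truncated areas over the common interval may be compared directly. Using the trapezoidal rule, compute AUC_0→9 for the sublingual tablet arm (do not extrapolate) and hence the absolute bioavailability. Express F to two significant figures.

F = 0.29

Trapezoidal AUC_0→9 (sublingual tablet):
  [0→0.5]: (0.00+9.94)/2 × 0.5 = 2.485
  [0.5→1.5]: (9.94+14.92)/2 × 1 = 12.43
  [1.5→3.5]: (14.92+10.40)/2 × 2 = 25.32
  [3.5→7.5]: (10.40+3.16)/2 × 4 = 27.12
  [7.5→9]: (3.16+2.00)/2 × 1.5 = 3.87
  Sum = 71.225 mg/L·hr
F = (AUC_ev/D_ev)/(AUC_iv/D_iv) = (71.225/100)/(121/50) = 0.71225/2.42 = 0.2943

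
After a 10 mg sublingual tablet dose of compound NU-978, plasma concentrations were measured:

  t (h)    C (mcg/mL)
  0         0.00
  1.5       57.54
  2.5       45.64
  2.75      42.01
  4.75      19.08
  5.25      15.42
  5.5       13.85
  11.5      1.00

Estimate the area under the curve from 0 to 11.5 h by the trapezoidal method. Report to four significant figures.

Trapezoidal AUC_0→11.5:
  [0→1.5]: (0.00+57.54)/2 × 1.5 = 43.155
  [1.5→2.5]: (57.54+45.64)/2 × 1 = 51.59
  [2.5→2.75]: (45.64+42.01)/2 × 0.25 = 10.95625
  [2.75→4.75]: (42.01+19.08)/2 × 2 = 61.09
  [4.75→5.25]: (19.08+15.42)/2 × 0.5 = 8.625
  [5.25→5.5]: (15.42+13.85)/2 × 0.25 = 3.65875
  [5.5→11.5]: (13.85+1.00)/2 × 6 = 44.55
  Sum = 223.625 mcg/mL·h

AUC = 223.6 mcg/mL·h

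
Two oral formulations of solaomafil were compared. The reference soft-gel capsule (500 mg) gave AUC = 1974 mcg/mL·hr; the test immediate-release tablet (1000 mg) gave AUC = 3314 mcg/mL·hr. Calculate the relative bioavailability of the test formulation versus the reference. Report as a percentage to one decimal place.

F_rel = 83.9%

F_rel = (AUC_test/D_test) / (AUC_ref/D_ref)
      = (3314/1000) / (1974/500)
      = 3.314 / 3.948 = 0.8394 = 83.94%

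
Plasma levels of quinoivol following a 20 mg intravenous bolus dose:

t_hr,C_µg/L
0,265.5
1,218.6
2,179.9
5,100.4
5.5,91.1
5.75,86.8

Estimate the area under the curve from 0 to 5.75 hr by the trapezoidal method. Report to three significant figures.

Trapezoidal AUC_0→5.75:
  [0→1]: (265.5+218.6)/2 × 1 = 242.05
  [1→2]: (218.6+179.9)/2 × 1 = 199.25
  [2→5]: (179.9+100.4)/2 × 3 = 420.45
  [5→5.5]: (100.4+91.1)/2 × 0.5 = 47.875
  [5.5→5.75]: (91.1+86.8)/2 × 0.25 = 22.2375
  Sum = 931.8625 µg/L·hr

AUC = 932 µg/L·hr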